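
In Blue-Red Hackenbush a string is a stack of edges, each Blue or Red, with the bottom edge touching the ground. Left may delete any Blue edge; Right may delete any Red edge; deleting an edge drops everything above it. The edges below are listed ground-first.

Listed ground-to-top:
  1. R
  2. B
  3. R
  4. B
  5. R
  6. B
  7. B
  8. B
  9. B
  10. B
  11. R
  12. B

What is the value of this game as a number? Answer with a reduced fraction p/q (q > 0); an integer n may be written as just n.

R: Left { · }, Right { 0 } so simplest -1
RB: Left { -1 }, Right { 0 } so simplest -1/2
RBR: Left { -1 }, Right { -1/2 0 } so simplest -3/4
RBRB: Left { -1 -3/4 }, Right { -1/2 0 } so simplest -5/8
RBRBR: Left { -1 -3/4 }, Right { -5/8 -1/2 0 } so simplest -11/16
RBRBRB: Left { -1 -3/4 -11/16 }, Right { -5/8 -1/2 0 } so simplest -21/32
RBRBRBB: Left { -1 -3/4 -11/16 -21/32 }, Right { -5/8 -1/2 0 } so simplest -41/64
RBRBRBBB: Left { -1 -3/4 -11/16 -21/32 -41/64 }, Right { -5/8 -1/2 0 } so simplest -81/128
RBRBRBBBB: Left { -1 -3/4 -11/16 -21/32 -41/64 -81/128 }, Right { -5/8 -1/2 0 } so simplest -161/256
RBRBRBBBBB: Left { -1 -3/4 -11/16 -21/32 -41/64 -81/128 -161/256 }, Right { -5/8 -1/2 0 } so simplest -321/512
RBRBRBBBBBR: Left { -1 -3/4 -11/16 -21/32 -41/64 -81/128 -161/256 }, Right { -321/512 -5/8 -1/2 0 } so simplest -643/1024
RBRBRBBBBBRB: Left { -1 -3/4 -11/16 -21/32 -41/64 -81/128 -161/256 -643/1024 }, Right { -321/512 -5/8 -1/2 0 } so simplest -1285/2048

-1285/2048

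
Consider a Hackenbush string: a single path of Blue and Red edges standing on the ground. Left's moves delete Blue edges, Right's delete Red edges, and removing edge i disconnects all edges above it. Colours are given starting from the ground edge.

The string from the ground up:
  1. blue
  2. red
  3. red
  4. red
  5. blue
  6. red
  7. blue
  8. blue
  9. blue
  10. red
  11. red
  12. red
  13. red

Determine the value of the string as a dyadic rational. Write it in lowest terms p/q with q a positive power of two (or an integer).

b: Left { 0 }, Right { (no moves) } -> simplest 1
br: Left { 0 }, Right { 1 } -> simplest 1/2
brr: Left { 0 }, Right { 1/2,1 } -> simplest 1/4
brrr: Left { 0 }, Right { 1/4,1/2,1 } -> simplest 1/8
brrrb: Left { 0,1/8 }, Right { 1/4,1/2,1 } -> simplest 3/16
brrrbr: Left { 0,1/8 }, Right { 3/16,1/4,1/2,1 } -> simplest 5/32
brrrbrb: Left { 0,1/8,5/32 }, Right { 3/16,1/4,1/2,1 } -> simplest 11/64
brrrbrbb: Left { 0,1/8,5/32,11/64 }, Right { 3/16,1/4,1/2,1 } -> simplest 23/128
brrrbrbbb: Left { 0,1/8,5/32,11/64,23/128 }, Right { 3/16,1/4,1/2,1 } -> simplest 47/256
brrrbrbbbr: Left { 0,1/8,5/32,11/64,23/128 }, Right { 47/256,3/16,1/4,1/2,1 } -> simplest 93/512
brrrbrbbbrr: Left { 0,1/8,5/32,11/64,23/128 }, Right { 93/512,47/256,3/16,1/4,1/2,1 } -> simplest 185/1024
brrrbrbbbrrr: Left { 0,1/8,5/32,11/64,23/128 }, Right { 185/1024,93/512,47/256,3/16,1/4,1/2,1 } -> simplest 369/2048
brrrbrbbbrrrr: Left { 0,1/8,5/32,11/64,23/128 }, Right { 369/2048,185/1024,93/512,47/256,3/16,1/4,1/2,1 } -> simplest 737/4096

737/4096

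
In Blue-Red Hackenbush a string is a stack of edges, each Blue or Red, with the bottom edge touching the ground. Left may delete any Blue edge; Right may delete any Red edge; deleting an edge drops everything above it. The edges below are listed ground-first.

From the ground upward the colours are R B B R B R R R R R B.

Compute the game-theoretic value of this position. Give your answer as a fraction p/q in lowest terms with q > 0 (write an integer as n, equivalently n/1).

1 of 11 · R · max L −∞ · min R 0 => -1
2 of 11 · RB · max L -1 · min R 0 => -1/2
3 of 11 · RBB · max L -1/2 · min R 0 => -1/4
4 of 11 · RBBR · max L -1/2 · min R -1/4 => -3/8
5 of 11 · RBBRB · max L -3/8 · min R -1/4 => -5/16
6 of 11 · RBBRBR · max L -3/8 · min R -5/16 => -11/32
7 of 11 · RBBRBRR · max L -3/8 · min R -11/32 => -23/64
8 of 11 · RBBRBRRR · max L -3/8 · min R -23/64 => -47/128
9 of 11 · RBBRBRRRR · max L -3/8 · min R -47/128 => -95/256
10 of 11 · RBBRBRRRRR · max L -3/8 · min R -95/256 => -191/512
11 of 11 · RBBRBRRRRRB · max L -191/512 · min R -95/256 => -381/1024

-381/1024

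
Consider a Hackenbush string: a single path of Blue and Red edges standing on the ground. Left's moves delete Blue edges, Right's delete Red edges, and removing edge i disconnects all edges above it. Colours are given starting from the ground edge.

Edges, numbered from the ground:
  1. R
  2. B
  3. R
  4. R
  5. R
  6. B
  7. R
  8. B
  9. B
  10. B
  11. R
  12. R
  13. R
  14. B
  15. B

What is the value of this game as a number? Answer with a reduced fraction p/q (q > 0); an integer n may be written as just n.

-14905/16384

Recurse on prefixes of the 15-edge string R B R R R B R B B B R R R B B:
edge 1 of 15 (R): { ∅ | 0 } gives -1
edge 2 of 15 (B): { -1 | 0 } gives -1/2
edge 3 of 15 (R): { -1 | -1/2,0 } gives -3/4
edge 4 of 15 (R): { -1 | -3/4,-1/2,0 } gives -7/8
edge 5 of 15 (R): { -1 | -7/8,-3/4,-1/2,0 } gives -15/16
edge 6 of 15 (B): { -1,-15/16 | -7/8,-3/4,-1/2,0 } gives -29/32
edge 7 of 15 (R): { -1,-15/16 | -29/32,-7/8,-3/4,-1/2,0 } gives -59/64
edge 8 of 15 (B): { -1,-15/16,-59/64 | -29/32,-7/8,-3/4,-1/2,0 } gives -117/128
edge 9 of 15 (B): { -1,-15/16,-59/64,-117/128 | -29/32,-7/8,-3/4,-1/2,0 } gives -233/256
edge 10 of 15 (B): { -1,-15/16,-59/64,-117/128,-233/256 | -29/32,-7/8,-3/4,-1/2,0 } gives -465/512
edge 11 of 15 (R): { -1,-15/16,-59/64,-117/128,-233/256 | -465/512,-29/32,-7/8,-3/4,-1/2,0 } gives -931/1024
edge 12 of 15 (R): { -1,-15/16,-59/64,-117/128,-233/256 | -931/1024,-465/512,-29/32,-7/8,-3/4,-1/2,0 } gives -1863/2048
edge 13 of 15 (R): { -1,-15/16,-59/64,-117/128,-233/256 | -1863/2048,-931/1024,-465/512,-29/32,-7/8,-3/4,-1/2,0 } gives -3727/4096
edge 14 of 15 (B): { -1,-15/16,-59/64,-117/128,-233/256,-3727/4096 | -1863/2048,-931/1024,-465/512,-29/32,-7/8,-3/4,-1/2,0 } gives -7453/8192
edge 15 of 15 (B): { -1,-15/16,-59/64,-117/128,-233/256,-3727/4096,-7453/8192 | -1863/2048,-931/1024,-465/512,-29/32,-7/8,-3/4,-1/2,0 } gives -14905/16384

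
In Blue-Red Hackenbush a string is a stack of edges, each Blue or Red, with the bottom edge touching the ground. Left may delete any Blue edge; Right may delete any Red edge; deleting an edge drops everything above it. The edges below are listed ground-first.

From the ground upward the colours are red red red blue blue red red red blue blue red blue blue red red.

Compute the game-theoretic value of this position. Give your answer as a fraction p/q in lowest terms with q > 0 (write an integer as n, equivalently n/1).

-10023/4096

Build val(s[:k]) for k = 1..15, string s = red red red blue blue red red red blue blue red blue blue red red.
r: Left { ∅ }, Right { 0 } gives simplest -1
rr: Left { ∅ }, Right { -1 0 } gives simplest -2
rrr: Left { ∅ }, Right { -2 -1 0 } gives simplest -3
rrrb: Left { -3 }, Right { -2 -1 0 } gives simplest -5/2
rrrbb: Left { -3 -5/2 }, Right { -2 -1 0 } gives simplest -9/4
rrrbbr: Left { -3 -5/2 }, Right { -9/4 -2 -1 0 } gives simplest -19/8
rrrbbrr: Left { -3 -5/2 }, Right { -19/8 -9/4 -2 -1 0 } gives simplest -39/16
rrrbbrrr: Left { -3 -5/2 }, Right { -39/16 -19/8 -9/4 -2 -1 0 } gives simplest -79/32
rrrbbrrrb: Left { -3 -5/2 -79/32 }, Right { -39/16 -19/8 -9/4 -2 -1 0 } gives simplest -157/64
rrrbbrrrbb: Left { -3 -5/2 -79/32 -157/64 }, Right { -39/16 -19/8 -9/4 -2 -1 0 } gives simplest -313/128
rrrbbrrrbbr: Left { -3 -5/2 -79/32 -157/64 }, Right { -313/128 -39/16 -19/8 -9/4 -2 -1 0 } gives simplest -627/256
rrrbbrrrbbrb: Left { -3 -5/2 -79/32 -157/64 -627/256 }, Right { -313/128 -39/16 -19/8 -9/4 -2 -1 0 } gives simplest -1253/512
rrrbbrrrbbrbb: Left { -3 -5/2 -79/32 -157/64 -627/256 -1253/512 }, Right { -313/128 -39/16 -19/8 -9/4 -2 -1 0 } gives simplest -2505/1024
rrrbbrrrbbrbbr: Left { -3 -5/2 -79/32 -157/64 -627/256 -1253/512 }, Right { -2505/1024 -313/128 -39/16 -19/8 -9/4 -2 -1 0 } gives simplest -5011/2048
rrrbbrrrbbrbbrr: Left { -3 -5/2 -79/32 -157/64 -627/256 -1253/512 }, Right { -5011/2048 -2505/1024 -313/128 -39/16 -19/8 -9/4 -2 -1 0 } gives simplest -10023/4096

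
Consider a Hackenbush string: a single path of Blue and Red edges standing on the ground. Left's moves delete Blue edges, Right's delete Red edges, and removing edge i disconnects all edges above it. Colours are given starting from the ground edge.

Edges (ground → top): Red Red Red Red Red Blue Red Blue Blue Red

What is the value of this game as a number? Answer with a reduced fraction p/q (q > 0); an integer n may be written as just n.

Prefix values for Red Red Red Red Red Blue Red Blue Blue Red via {L|R} + simplicity:
value(R) = { (no moves) | 0 } gives -1
value(RR) = { (no moves) | -1,0 } gives -2
value(RRR) = { (no moves) | -2,-1,0 } gives -3
value(RRRR) = { (no moves) | -3,-2,-1,0 } gives -4
value(RRRRR) = { (no moves) | -4,-3,-2,-1,0 } gives -5
value(RRRRRB) = { -5 | -4,-3,-2,-1,0 } gives -9/2
value(RRRRRBR) = { -5 | -9/2,-4,-3,-2,-1,0 } gives -19/4
value(RRRRRBRB) = { -5,-19/4 | -9/2,-4,-3,-2,-1,0 } gives -37/8
value(RRRRRBRBB) = { -5,-19/4,-37/8 | -9/2,-4,-3,-2,-1,0 } gives -73/16
value(RRRRRBRBBR) = { -5,-19/4,-37/8 | -73/16,-9/2,-4,-3,-2,-1,0 } gives -147/32

-147/32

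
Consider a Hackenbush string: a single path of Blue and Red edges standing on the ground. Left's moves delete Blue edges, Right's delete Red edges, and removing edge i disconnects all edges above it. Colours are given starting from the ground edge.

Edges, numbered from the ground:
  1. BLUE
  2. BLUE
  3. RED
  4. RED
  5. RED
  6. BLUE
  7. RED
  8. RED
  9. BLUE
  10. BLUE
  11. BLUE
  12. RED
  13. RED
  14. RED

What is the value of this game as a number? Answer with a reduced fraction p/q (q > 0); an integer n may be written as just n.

value_1 [B]  L=[0]  R=[]  — 1
value_2 [BB]  L=[0,1]  R=[]  — 2
value_3 [BBR]  L=[0,1]  R=[2]  — 3/2
value_4 [BBRR]  L=[0,1]  R=[3/2,2]  — 5/4
value_5 [BBRRR]  L=[0,1]  R=[5/4,3/2,2]  — 9/8
value_6 [BBRRRB]  L=[0,1,9/8]  R=[5/4,3/2,2]  — 19/16
value_7 [BBRRRBR]  L=[0,1,9/8]  R=[19/16,5/4,3/2,2]  — 37/32
value_8 [BBRRRBRR]  L=[0,1,9/8]  R=[37/32,19/16,5/4,3/2,2]  — 73/64
value_9 [BBRRRBRRB]  L=[0,1,9/8,73/64]  R=[37/32,19/16,5/4,3/2,2]  — 147/128
value_10 [BBRRRBRRBB]  L=[0,1,9/8,73/64,147/128]  R=[37/32,19/16,5/4,3/2,2]  — 295/256
value_11 [BBRRRBRRBBB]  L=[0,1,9/8,73/64,147/128,295/256]  R=[37/32,19/16,5/4,3/2,2]  — 591/512
value_12 [BBRRRBRRBBBR]  L=[0,1,9/8,73/64,147/128,295/256]  R=[591/512,37/32,19/16,5/4,3/2,2]  — 1181/1024
value_13 [BBRRRBRRBBBRR]  L=[0,1,9/8,73/64,147/128,295/256]  R=[1181/1024,591/512,37/32,19/16,5/4,3/2,2]  — 2361/2048
value_14 [BBRRRBRRBBBRRR]  L=[0,1,9/8,73/64,147/128,295/256]  R=[2361/2048,1181/1024,591/512,37/32,19/16,5/4,3/2,2]  — 4721/4096

4721/4096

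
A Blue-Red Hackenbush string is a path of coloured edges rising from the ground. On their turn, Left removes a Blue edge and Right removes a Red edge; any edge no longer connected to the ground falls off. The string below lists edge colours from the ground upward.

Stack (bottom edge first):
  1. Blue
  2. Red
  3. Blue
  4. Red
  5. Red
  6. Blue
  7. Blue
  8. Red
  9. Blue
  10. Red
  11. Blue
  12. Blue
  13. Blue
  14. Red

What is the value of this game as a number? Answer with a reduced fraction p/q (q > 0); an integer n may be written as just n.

4957/8192

1 of 14 · B · max L 0 · min R +∞ => 1
2 of 14 · BR · max L 0 · min R 1 => 1/2
3 of 14 · BRB · max L 1/2 · min R 1 => 3/4
4 of 14 · BRBR · max L 1/2 · min R 3/4 => 5/8
5 of 14 · BRBRR · max L 1/2 · min R 5/8 => 9/16
6 of 14 · BRBRRB · max L 9/16 · min R 5/8 => 19/32
7 of 14 · BRBRRBB · max L 19/32 · min R 5/8 => 39/64
8 of 14 · BRBRRBBR · max L 19/32 · min R 39/64 => 77/128
9 of 14 · BRBRRBBRB · max L 77/128 · min R 39/64 => 155/256
10 of 14 · BRBRRBBRBR · max L 77/128 · min R 155/256 => 309/512
11 of 14 · BRBRRBBRBRB · max L 309/512 · min R 155/256 => 619/1024
12 of 14 · BRBRRBBRBRBB · max L 619/1024 · min R 155/256 => 1239/2048
13 of 14 · BRBRRBBRBRBBB · max L 1239/2048 · min R 155/256 => 2479/4096
14 of 14 · BRBRRBBRBRBBBR · max L 1239/2048 · min R 2479/4096 => 4957/8192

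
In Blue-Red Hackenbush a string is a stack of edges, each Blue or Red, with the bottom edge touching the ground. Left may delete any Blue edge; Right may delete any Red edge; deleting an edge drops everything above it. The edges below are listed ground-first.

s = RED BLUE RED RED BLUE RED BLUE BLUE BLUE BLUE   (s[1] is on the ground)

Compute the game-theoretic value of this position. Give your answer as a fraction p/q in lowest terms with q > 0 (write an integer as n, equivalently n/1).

G(R) = { (no moves) | 0 } so -1
G(RB) = { -1 | 0 } so -1/2
G(RBR) = { -1 | -1/2, 0 } so -3/4
G(RBRR) = { -1 | -3/4, -1/2, 0 } so -7/8
G(RBRRB) = { -1, -7/8 | -3/4, -1/2, 0 } so -13/16
G(RBRRBR) = { -1, -7/8 | -13/16, -3/4, -1/2, 0 } so -27/32
G(RBRRBRB) = { -1, -7/8, -27/32 | -13/16, -3/4, -1/2, 0 } so -53/64
G(RBRRBRBB) = { -1, -7/8, -27/32, -53/64 | -13/16, -3/4, -1/2, 0 } so -105/128
G(RBRRBRBBB) = { -1, -7/8, -27/32, -53/64, -105/128 | -13/16, -3/4, -1/2, 0 } so -209/256
G(RBRRBRBBBB) = { -1, -7/8, -27/32, -53/64, -105/128, -209/256 | -13/16, -3/4, -1/2, 0 } so -417/512

-417/512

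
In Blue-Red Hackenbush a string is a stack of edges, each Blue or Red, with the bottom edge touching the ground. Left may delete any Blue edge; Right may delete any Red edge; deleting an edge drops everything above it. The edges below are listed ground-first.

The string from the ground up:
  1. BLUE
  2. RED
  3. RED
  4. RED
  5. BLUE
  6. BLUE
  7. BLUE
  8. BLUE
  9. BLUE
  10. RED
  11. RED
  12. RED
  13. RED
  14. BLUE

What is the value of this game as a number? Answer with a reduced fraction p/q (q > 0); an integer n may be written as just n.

1 of 14 · B · max L 0 · min R +∞ ⇒ 1
2 of 14 · BR · max L 0 · min R 1 ⇒ 1/2
3 of 14 · BRR · max L 0 · min R 1/2 ⇒ 1/4
4 of 14 · BRRR · max L 0 · min R 1/4 ⇒ 1/8
5 of 14 · BRRRB · max L 1/8 · min R 1/4 ⇒ 3/16
6 of 14 · BRRRBB · max L 3/16 · min R 1/4 ⇒ 7/32
7 of 14 · BRRRBBB · max L 7/32 · min R 1/4 ⇒ 15/64
8 of 14 · BRRRBBBB · max L 15/64 · min R 1/4 ⇒ 31/128
9 of 14 · BRRRBBBBB · max L 31/128 · min R 1/4 ⇒ 63/256
10 of 14 · BRRRBBBBBR · max L 31/128 · min R 63/256 ⇒ 125/512
11 of 14 · BRRRBBBBBRR · max L 31/128 · min R 125/512 ⇒ 249/1024
12 of 14 · BRRRBBBBBRRR · max L 31/128 · min R 249/1024 ⇒ 497/2048
13 of 14 · BRRRBBBBBRRRR · max L 31/128 · min R 497/2048 ⇒ 993/4096
14 of 14 · BRRRBBBBBRRRRB · max L 993/4096 · min R 497/2048 ⇒ 1987/8192

1987/8192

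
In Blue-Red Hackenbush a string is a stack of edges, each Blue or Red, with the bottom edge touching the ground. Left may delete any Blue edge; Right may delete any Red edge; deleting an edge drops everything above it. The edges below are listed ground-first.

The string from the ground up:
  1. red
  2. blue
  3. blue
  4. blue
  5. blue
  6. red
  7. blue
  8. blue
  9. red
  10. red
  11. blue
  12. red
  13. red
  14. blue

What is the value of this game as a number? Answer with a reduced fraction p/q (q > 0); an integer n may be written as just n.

-621/8192

g(r) = { · | 0 } → -1
g(rb) = { -1 | 0 } → -1/2
g(rbb) = { -1, -1/2 | 0 } → -1/4
g(rbbb) = { -1, -1/2, -1/4 | 0 } → -1/8
g(rbbbb) = { -1, -1/2, -1/4, -1/8 | 0 } → -1/16
g(rbbbbr) = { -1, -1/2, -1/4, -1/8 | -1/16, 0 } → -3/32
g(rbbbbrb) = { -1, -1/2, -1/4, -1/8, -3/32 | -1/16, 0 } → -5/64
g(rbbbbrbb) = { -1, -1/2, -1/4, -1/8, -3/32, -5/64 | -1/16, 0 } → -9/128
g(rbbbbrbbr) = { -1, -1/2, -1/4, -1/8, -3/32, -5/64 | -9/128, -1/16, 0 } → -19/256
g(rbbbbrbbrr) = { -1, -1/2, -1/4, -1/8, -3/32, -5/64 | -19/256, -9/128, -1/16, 0 } → -39/512
g(rbbbbrbbrrb) = { -1, -1/2, -1/4, -1/8, -3/32, -5/64, -39/512 | -19/256, -9/128, -1/16, 0 } → -77/1024
g(rbbbbrbbrrbr) = { -1, -1/2, -1/4, -1/8, -3/32, -5/64, -39/512 | -77/1024, -19/256, -9/128, -1/16, 0 } → -155/2048
g(rbbbbrbbrrbrr) = { -1, -1/2, -1/4, -1/8, -3/32, -5/64, -39/512 | -155/2048, -77/1024, -19/256, -9/128, -1/16, 0 } → -311/4096
g(rbbbbrbbrrbrrb) = { -1, -1/2, -1/4, -1/8, -3/32, -5/64, -39/512, -311/4096 | -155/2048, -77/1024, -19/256, -9/128, -1/16, 0 } → -621/8192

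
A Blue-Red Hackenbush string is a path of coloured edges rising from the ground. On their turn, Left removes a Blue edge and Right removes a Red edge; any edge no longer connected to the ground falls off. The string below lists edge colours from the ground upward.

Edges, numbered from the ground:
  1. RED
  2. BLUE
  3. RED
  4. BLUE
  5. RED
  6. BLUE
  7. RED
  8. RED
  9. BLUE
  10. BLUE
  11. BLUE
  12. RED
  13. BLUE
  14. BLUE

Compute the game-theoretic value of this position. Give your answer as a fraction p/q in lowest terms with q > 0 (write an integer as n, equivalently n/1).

-5513/8192

Prefix values for RED BLUE RED BLUE RED BLUE RED RED BLUE BLUE BLUE RED BLUE BLUE via {L|R} + simplicity:
1 of 14 · R · max L −∞ · min R 0 gives -1
2 of 14 · RB · max L -1 · min R 0 gives -1/2
3 of 14 · RBR · max L -1 · min R -1/2 gives -3/4
4 of 14 · RBRB · max L -3/4 · min R -1/2 gives -5/8
5 of 14 · RBRBR · max L -3/4 · min R -5/8 gives -11/16
6 of 14 · RBRBRB · max L -11/16 · min R -5/8 gives -21/32
7 of 14 · RBRBRBR · max L -11/16 · min R -21/32 gives -43/64
8 of 14 · RBRBRBRR · max L -11/16 · min R -43/64 gives -87/128
9 of 14 · RBRBRBRRB · max L -87/128 · min R -43/64 gives -173/256
10 of 14 · RBRBRBRRBB · max L -173/256 · min R -43/64 gives -345/512
11 of 14 · RBRBRBRRBBB · max L -345/512 · min R -43/64 gives -689/1024
12 of 14 · RBRBRBRRBBBR · max L -345/512 · min R -689/1024 gives -1379/2048
13 of 14 · RBRBRBRRBBBRB · max L -1379/2048 · min R -689/1024 gives -2757/4096
14 of 14 · RBRBRBRRBBBRBB · max L -2757/4096 · min R -689/1024 gives -5513/8192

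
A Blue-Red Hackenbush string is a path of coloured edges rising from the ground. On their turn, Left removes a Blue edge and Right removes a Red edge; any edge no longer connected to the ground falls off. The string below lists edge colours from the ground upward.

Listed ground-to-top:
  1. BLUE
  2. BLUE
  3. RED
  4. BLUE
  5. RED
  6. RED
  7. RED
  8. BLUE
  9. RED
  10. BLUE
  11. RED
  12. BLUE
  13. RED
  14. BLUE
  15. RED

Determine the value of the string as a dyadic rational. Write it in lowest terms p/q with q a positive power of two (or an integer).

12629/8192

edge 1 of 15 (BLUE): { 0 | none } = 1
edge 2 of 15 (BLUE): { 0,1 | none } = 2
edge 3 of 15 (RED): { 0,1 | 2 } = 3/2
edge 4 of 15 (BLUE): { 0,1,3/2 | 2 } = 7/4
edge 5 of 15 (RED): { 0,1,3/2 | 7/4,2 } = 13/8
edge 6 of 15 (RED): { 0,1,3/2 | 13/8,7/4,2 } = 25/16
edge 7 of 15 (RED): { 0,1,3/2 | 25/16,13/8,7/4,2 } = 49/32
edge 8 of 15 (BLUE): { 0,1,3/2,49/32 | 25/16,13/8,7/4,2 } = 99/64
edge 9 of 15 (RED): { 0,1,3/2,49/32 | 99/64,25/16,13/8,7/4,2 } = 197/128
edge 10 of 15 (BLUE): { 0,1,3/2,49/32,197/128 | 99/64,25/16,13/8,7/4,2 } = 395/256
edge 11 of 15 (RED): { 0,1,3/2,49/32,197/128 | 395/256,99/64,25/16,13/8,7/4,2 } = 789/512
edge 12 of 15 (BLUE): { 0,1,3/2,49/32,197/128,789/512 | 395/256,99/64,25/16,13/8,7/4,2 } = 1579/1024
edge 13 of 15 (RED): { 0,1,3/2,49/32,197/128,789/512 | 1579/1024,395/256,99/64,25/16,13/8,7/4,2 } = 3157/2048
edge 14 of 15 (BLUE): { 0,1,3/2,49/32,197/128,789/512,3157/2048 | 1579/1024,395/256,99/64,25/16,13/8,7/4,2 } = 6315/4096
edge 15 of 15 (RED): { 0,1,3/2,49/32,197/128,789/512,3157/2048 | 6315/4096,1579/1024,395/256,99/64,25/16,13/8,7/4,2 } = 12629/8192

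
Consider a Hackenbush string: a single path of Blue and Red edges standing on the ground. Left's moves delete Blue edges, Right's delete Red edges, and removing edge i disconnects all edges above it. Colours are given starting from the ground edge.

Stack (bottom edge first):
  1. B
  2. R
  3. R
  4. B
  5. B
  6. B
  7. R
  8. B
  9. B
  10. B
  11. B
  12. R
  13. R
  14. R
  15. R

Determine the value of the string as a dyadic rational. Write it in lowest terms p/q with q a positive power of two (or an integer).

7649/16384

v(B) = { 0 | ∅ } gives 1
v(BR) = { 0 | 1 } gives 1/2
v(BRR) = { 0 | 1/2,1 } gives 1/4
v(BRRB) = { 0,1/4 | 1/2,1 } gives 3/8
v(BRRBB) = { 0,1/4,3/8 | 1/2,1 } gives 7/16
v(BRRBBB) = { 0,1/4,3/8,7/16 | 1/2,1 } gives 15/32
v(BRRBBBR) = { 0,1/4,3/8,7/16 | 15/32,1/2,1 } gives 29/64
v(BRRBBBRB) = { 0,1/4,3/8,7/16,29/64 | 15/32,1/2,1 } gives 59/128
v(BRRBBBRBB) = { 0,1/4,3/8,7/16,29/64,59/128 | 15/32,1/2,1 } gives 119/256
v(BRRBBBRBBB) = { 0,1/4,3/8,7/16,29/64,59/128,119/256 | 15/32,1/2,1 } gives 239/512
v(BRRBBBRBBBB) = { 0,1/4,3/8,7/16,29/64,59/128,119/256,239/512 | 15/32,1/2,1 } gives 479/1024
v(BRRBBBRBBBBR) = { 0,1/4,3/8,7/16,29/64,59/128,119/256,239/512 | 479/1024,15/32,1/2,1 } gives 957/2048
v(BRRBBBRBBBBRR) = { 0,1/4,3/8,7/16,29/64,59/128,119/256,239/512 | 957/2048,479/1024,15/32,1/2,1 } gives 1913/4096
v(BRRBBBRBBBBRRR) = { 0,1/4,3/8,7/16,29/64,59/128,119/256,239/512 | 1913/4096,957/2048,479/1024,15/32,1/2,1 } gives 3825/8192
v(BRRBBBRBBBBRRRR) = { 0,1/4,3/8,7/16,29/64,59/128,119/256,239/512 | 3825/8192,1913/4096,957/2048,479/1024,15/32,1/2,1 } gives 7649/16384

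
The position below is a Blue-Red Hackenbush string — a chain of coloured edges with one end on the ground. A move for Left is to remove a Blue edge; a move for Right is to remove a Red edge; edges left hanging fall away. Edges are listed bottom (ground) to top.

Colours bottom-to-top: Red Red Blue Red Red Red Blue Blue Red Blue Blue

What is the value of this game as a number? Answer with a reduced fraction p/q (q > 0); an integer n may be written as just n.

R: Left { · }, Right { 0 } = simplest -1
RR: Left { · }, Right { -1,0 } = simplest -2
RRB: Left { -2 }, Right { -1,0 } = simplest -3/2
RRBR: Left { -2 }, Right { -3/2,-1,0 } = simplest -7/4
RRBRR: Left { -2 }, Right { -7/4,-3/2,-1,0 } = simplest -15/8
RRBRRR: Left { -2 }, Right { -15/8,-7/4,-3/2,-1,0 } = simplest -31/16
RRBRRRB: Left { -2,-31/16 }, Right { -15/8,-7/4,-3/2,-1,0 } = simplest -61/32
RRBRRRBB: Left { -2,-31/16,-61/32 }, Right { -15/8,-7/4,-3/2,-1,0 } = simplest -121/64
RRBRRRBBR: Left { -2,-31/16,-61/32 }, Right { -121/64,-15/8,-7/4,-3/2,-1,0 } = simplest -243/128
RRBRRRBBRB: Left { -2,-31/16,-61/32,-243/128 }, Right { -121/64,-15/8,-7/4,-3/2,-1,0 } = simplest -485/256
RRBRRRBBRBB: Left { -2,-31/16,-61/32,-243/128,-485/256 }, Right { -121/64,-15/8,-7/4,-3/2,-1,0 } = simplest -969/512

-969/512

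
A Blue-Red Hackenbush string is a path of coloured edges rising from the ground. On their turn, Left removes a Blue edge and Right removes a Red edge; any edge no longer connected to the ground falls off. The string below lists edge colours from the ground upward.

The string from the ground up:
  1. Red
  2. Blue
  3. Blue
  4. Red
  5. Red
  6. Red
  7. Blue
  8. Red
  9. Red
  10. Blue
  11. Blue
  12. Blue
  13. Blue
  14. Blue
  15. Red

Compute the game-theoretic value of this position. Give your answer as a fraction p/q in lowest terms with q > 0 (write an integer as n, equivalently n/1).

-7555/16384

step 1: add Red to get R; options L={ none } R={ 0 } gives -1
step 2: add Blue to get RB; options L={ -1 } R={ 0 } gives -1/2
step 3: add Blue to get RBB; options L={ -1, -1/2 } R={ 0 } gives -1/4
step 4: add Red to get RBBR; options L={ -1, -1/2 } R={ -1/4, 0 } gives -3/8
step 5: add Red to get RBBRR; options L={ -1, -1/2 } R={ -3/8, -1/4, 0 } gives -7/16
step 6: add Red to get RBBRRR; options L={ -1, -1/2 } R={ -7/16, -3/8, -1/4, 0 } gives -15/32
step 7: add Blue to get RBBRRRB; options L={ -1, -1/2, -15/32 } R={ -7/16, -3/8, -1/4, 0 } gives -29/64
step 8: add Red to get RBBRRRBR; options L={ -1, -1/2, -15/32 } R={ -29/64, -7/16, -3/8, -1/4, 0 } gives -59/128
step 9: add Red to get RBBRRRBRR; options L={ -1, -1/2, -15/32 } R={ -59/128, -29/64, -7/16, -3/8, -1/4, 0 } gives -119/256
step 10: add Blue to get RBBRRRBRRB; options L={ -1, -1/2, -15/32, -119/256 } R={ -59/128, -29/64, -7/16, -3/8, -1/4, 0 } gives -237/512
step 11: add Blue to get RBBRRRBRRBB; options L={ -1, -1/2, -15/32, -119/256, -237/512 } R={ -59/128, -29/64, -7/16, -3/8, -1/4, 0 } gives -473/1024
step 12: add Blue to get RBBRRRBRRBBB; options L={ -1, -1/2, -15/32, -119/256, -237/512, -473/1024 } R={ -59/128, -29/64, -7/16, -3/8, -1/4, 0 } gives -945/2048
step 13: add Blue to get RBBRRRBRRBBBB; options L={ -1, -1/2, -15/32, -119/256, -237/512, -473/1024, -945/2048 } R={ -59/128, -29/64, -7/16, -3/8, -1/4, 0 } gives -1889/4096
step 14: add Blue to get RBBRRRBRRBBBBB; options L={ -1, -1/2, -15/32, -119/256, -237/512, -473/1024, -945/2048, -1889/4096 } R={ -59/128, -29/64, -7/16, -3/8, -1/4, 0 } gives -3777/8192
step 15: add Red to get RBBRRRBRRBBBBBR; options L={ -1, -1/2, -15/32, -119/256, -237/512, -473/1024, -945/2048, -1889/4096 } R={ -3777/8192, -59/128, -29/64, -7/16, -3/8, -1/4, 0 } gives -7555/16384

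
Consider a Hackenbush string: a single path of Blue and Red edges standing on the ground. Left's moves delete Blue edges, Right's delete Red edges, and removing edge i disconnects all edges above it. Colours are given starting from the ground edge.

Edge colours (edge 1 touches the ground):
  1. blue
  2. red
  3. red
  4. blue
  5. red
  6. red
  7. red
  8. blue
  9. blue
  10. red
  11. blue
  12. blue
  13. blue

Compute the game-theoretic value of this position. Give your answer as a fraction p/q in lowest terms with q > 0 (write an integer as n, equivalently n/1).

val_1 [b]  L=[0]  R=[none]  -> 1
val_2 [br]  L=[0]  R=[1]  -> 1/2
val_3 [brr]  L=[0]  R=[1/2; 1]  -> 1/4
val_4 [brrb]  L=[0; 1/4]  R=[1/2; 1]  -> 3/8
val_5 [brrbr]  L=[0; 1/4]  R=[3/8; 1/2; 1]  -> 5/16
val_6 [brrbrr]  L=[0; 1/4]  R=[5/16; 3/8; 1/2; 1]  -> 9/32
val_7 [brrbrrr]  L=[0; 1/4]  R=[9/32; 5/16; 3/8; 1/2; 1]  -> 17/64
val_8 [brrbrrrb]  L=[0; 1/4; 17/64]  R=[9/32; 5/16; 3/8; 1/2; 1]  -> 35/128
val_9 [brrbrrrbb]  L=[0; 1/4; 17/64; 35/128]  R=[9/32; 5/16; 3/8; 1/2; 1]  -> 71/256
val_10 [brrbrrrbbr]  L=[0; 1/4; 17/64; 35/128]  R=[71/256; 9/32; 5/16; 3/8; 1/2; 1]  -> 141/512
val_11 [brrbrrrbbrb]  L=[0; 1/4; 17/64; 35/128; 141/512]  R=[71/256; 9/32; 5/16; 3/8; 1/2; 1]  -> 283/1024
val_12 [brrbrrrbbrbb]  L=[0; 1/4; 17/64; 35/128; 141/512; 283/1024]  R=[71/256; 9/32; 5/16; 3/8; 1/2; 1]  -> 567/2048
val_13 [brrbrrrbbrbbb]  L=[0; 1/4; 17/64; 35/128; 141/512; 283/1024; 567/2048]  R=[71/256; 9/32; 5/16; 3/8; 1/2; 1]  -> 1135/4096

1135/4096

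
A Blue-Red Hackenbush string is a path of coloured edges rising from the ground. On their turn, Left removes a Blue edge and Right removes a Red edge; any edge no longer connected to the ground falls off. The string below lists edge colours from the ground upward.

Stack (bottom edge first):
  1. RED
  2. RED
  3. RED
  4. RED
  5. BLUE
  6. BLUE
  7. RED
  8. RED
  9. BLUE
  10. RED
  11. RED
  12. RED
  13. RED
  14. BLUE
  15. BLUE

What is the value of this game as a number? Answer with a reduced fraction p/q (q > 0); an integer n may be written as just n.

step 1: add RED to get R; options L={ (no moves) } R={ 0 } = -1
step 2: add RED to get RR; options L={ (no moves) } R={ -1, 0 } = -2
step 3: add RED to get RRR; options L={ (no moves) } R={ -2, -1, 0 } = -3
step 4: add RED to get RRRR; options L={ (no moves) } R={ -3, -2, -1, 0 } = -4
step 5: add BLUE to get RRRRB; options L={ -4 } R={ -3, -2, -1, 0 } = -7/2
step 6: add BLUE to get RRRRBB; options L={ -4, -7/2 } R={ -3, -2, -1, 0 } = -13/4
step 7: add RED to get RRRRBBR; options L={ -4, -7/2 } R={ -13/4, -3, -2, -1, 0 } = -27/8
step 8: add RED to get RRRRBBRR; options L={ -4, -7/2 } R={ -27/8, -13/4, -3, -2, -1, 0 } = -55/16
step 9: add BLUE to get RRRRBBRRB; options L={ -4, -7/2, -55/16 } R={ -27/8, -13/4, -3, -2, -1, 0 } = -109/32
step 10: add RED to get RRRRBBRRBR; options L={ -4, -7/2, -55/16 } R={ -109/32, -27/8, -13/4, -3, -2, -1, 0 } = -219/64
step 11: add RED to get RRRRBBRRBRR; options L={ -4, -7/2, -55/16 } R={ -219/64, -109/32, -27/8, -13/4, -3, -2, -1, 0 } = -439/128
step 12: add RED to get RRRRBBRRBRRR; options L={ -4, -7/2, -55/16 } R={ -439/128, -219/64, -109/32, -27/8, -13/4, -3, -2, -1, 0 } = -879/256
step 13: add RED to get RRRRBBRRBRRRR; options L={ -4, -7/2, -55/16 } R={ -879/256, -439/128, -219/64, -109/32, -27/8, -13/4, -3, -2, -1, 0 } = -1759/512
step 14: add BLUE to get RRRRBBRRBRRRRB; options L={ -4, -7/2, -55/16, -1759/512 } R={ -879/256, -439/128, -219/64, -109/32, -27/8, -13/4, -3, -2, -1, 0 } = -3517/1024
step 15: add BLUE to get RRRRBBRRBRRRRBB; options L={ -4, -7/2, -55/16, -1759/512, -3517/1024 } R={ -879/256, -439/128, -219/64, -109/32, -27/8, -13/4, -3, -2, -1, 0 } = -7033/2048

-7033/2048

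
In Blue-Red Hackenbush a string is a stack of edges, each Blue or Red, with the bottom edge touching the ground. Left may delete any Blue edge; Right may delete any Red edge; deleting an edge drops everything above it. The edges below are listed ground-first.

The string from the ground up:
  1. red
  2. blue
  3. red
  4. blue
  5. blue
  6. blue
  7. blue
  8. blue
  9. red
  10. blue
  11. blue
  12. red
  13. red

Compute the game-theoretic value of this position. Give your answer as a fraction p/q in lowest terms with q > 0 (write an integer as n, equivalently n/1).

Build value(s[:k]) for k = 1..13, string s = red blue red blue blue blue blue blue red blue blue red red.
r: Left { (no moves) }, Right { 0 } => simplest -1
rb: Left { -1 }, Right { 0 } => simplest -1/2
rbr: Left { -1 }, Right { -1/2; 0 } => simplest -3/4
rbrb: Left { -1; -3/4 }, Right { -1/2; 0 } => simplest -5/8
rbrbb: Left { -1; -3/4; -5/8 }, Right { -1/2; 0 } => simplest -9/16
rbrbbb: Left { -1; -3/4; -5/8; -9/16 }, Right { -1/2; 0 } => simplest -17/32
rbrbbbb: Left { -1; -3/4; -5/8; -9/16; -17/32 }, Right { -1/2; 0 } => simplest -33/64
rbrbbbbb: Left { -1; -3/4; -5/8; -9/16; -17/32; -33/64 }, Right { -1/2; 0 } => simplest -65/128
rbrbbbbbr: Left { -1; -3/4; -5/8; -9/16; -17/32; -33/64 }, Right { -65/128; -1/2; 0 } => simplest -131/256
rbrbbbbbrb: Left { -1; -3/4; -5/8; -9/16; -17/32; -33/64; -131/256 }, Right { -65/128; -1/2; 0 } => simplest -261/512
rbrbbbbbrbb: Left { -1; -3/4; -5/8; -9/16; -17/32; -33/64; -131/256; -261/512 }, Right { -65/128; -1/2; 0 } => simplest -521/1024
rbrbbbbbrbbr: Left { -1; -3/4; -5/8; -9/16; -17/32; -33/64; -131/256; -261/512 }, Right { -521/1024; -65/128; -1/2; 0 } => simplest -1043/2048
rbrbbbbbrbbrr: Left { -1; -3/4; -5/8; -9/16; -17/32; -33/64; -131/256; -261/512 }, Right { -1043/2048; -521/1024; -65/128; -1/2; 0 } => simplest -2087/4096

-2087/4096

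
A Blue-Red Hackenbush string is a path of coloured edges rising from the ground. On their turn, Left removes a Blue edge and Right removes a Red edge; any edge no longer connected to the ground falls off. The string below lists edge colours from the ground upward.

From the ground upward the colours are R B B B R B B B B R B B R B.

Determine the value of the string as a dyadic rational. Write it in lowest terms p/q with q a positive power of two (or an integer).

R: Left { — }, Right { 0 } = simplest -1
RB: Left { -1 }, Right { 0 } = simplest -1/2
RBB: Left { -1, -1/2 }, Right { 0 } = simplest -1/4
RBBB: Left { -1, -1/2, -1/4 }, Right { 0 } = simplest -1/8
RBBBR: Left { -1, -1/2, -1/4 }, Right { -1/8, 0 } = simplest -3/16
RBBBRB: Left { -1, -1/2, -1/4, -3/16 }, Right { -1/8, 0 } = simplest -5/32
RBBBRBB: Left { -1, -1/2, -1/4, -3/16, -5/32 }, Right { -1/8, 0 } = simplest -9/64
RBBBRBBB: Left { -1, -1/2, -1/4, -3/16, -5/32, -9/64 }, Right { -1/8, 0 } = simplest -17/128
RBBBRBBBB: Left { -1, -1/2, -1/4, -3/16, -5/32, -9/64, -17/128 }, Right { -1/8, 0 } = simplest -33/256
RBBBRBBBBR: Left { -1, -1/2, -1/4, -3/16, -5/32, -9/64, -17/128 }, Right { -33/256, -1/8, 0 } = simplest -67/512
RBBBRBBBBRB: Left { -1, -1/2, -1/4, -3/16, -5/32, -9/64, -17/128, -67/512 }, Right { -33/256, -1/8, 0 } = simplest -133/1024
RBBBRBBBBRBB: Left { -1, -1/2, -1/4, -3/16, -5/32, -9/64, -17/128, -67/512, -133/1024 }, Right { -33/256, -1/8, 0 } = simplest -265/2048
RBBBRBBBBRBBR: Left { -1, -1/2, -1/4, -3/16, -5/32, -9/64, -17/128, -67/512, -133/1024 }, Right { -265/2048, -33/256, -1/8, 0 } = simplest -531/4096
RBBBRBBBBRBBRB: Left { -1, -1/2, -1/4, -3/16, -5/32, -9/64, -17/128, -67/512, -133/1024, -531/4096 }, Right { -265/2048, -33/256, -1/8, 0 } = simplest -1061/8192

-1061/8192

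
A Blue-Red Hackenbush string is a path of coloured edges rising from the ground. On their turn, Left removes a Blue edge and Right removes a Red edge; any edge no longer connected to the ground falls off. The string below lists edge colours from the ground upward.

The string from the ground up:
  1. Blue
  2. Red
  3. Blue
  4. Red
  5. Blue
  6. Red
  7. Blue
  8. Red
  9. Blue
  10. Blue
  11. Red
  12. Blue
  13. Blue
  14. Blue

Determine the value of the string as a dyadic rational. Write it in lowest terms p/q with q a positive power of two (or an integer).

step 1: add Blue to get B; options L={ 0 } R={ none } -> 1
step 2: add Red to get BR; options L={ 0 } R={ 1 } -> 1/2
step 3: add Blue to get BRB; options L={ 0; 1/2 } R={ 1 } -> 3/4
step 4: add Red to get BRBR; options L={ 0; 1/2 } R={ 3/4; 1 } -> 5/8
step 5: add Blue to get BRBRB; options L={ 0; 1/2; 5/8 } R={ 3/4; 1 } -> 11/16
step 6: add Red to get BRBRBR; options L={ 0; 1/2; 5/8 } R={ 11/16; 3/4; 1 } -> 21/32
step 7: add Blue to get BRBRBRB; options L={ 0; 1/2; 5/8; 21/32 } R={ 11/16; 3/4; 1 } -> 43/64
step 8: add Red to get BRBRBRBR; options L={ 0; 1/2; 5/8; 21/32 } R={ 43/64; 11/16; 3/4; 1 } -> 85/128
step 9: add Blue to get BRBRBRBRB; options L={ 0; 1/2; 5/8; 21/32; 85/128 } R={ 43/64; 11/16; 3/4; 1 } -> 171/256
step 10: add Blue to get BRBRBRBRBB; options L={ 0; 1/2; 5/8; 21/32; 85/128; 171/256 } R={ 43/64; 11/16; 3/4; 1 } -> 343/512
step 11: add Red to get BRBRBRBRBBR; options L={ 0; 1/2; 5/8; 21/32; 85/128; 171/256 } R={ 343/512; 43/64; 11/16; 3/4; 1 } -> 685/1024
step 12: add Blue to get BRBRBRBRBBRB; options L={ 0; 1/2; 5/8; 21/32; 85/128; 171/256; 685/1024 } R={ 343/512; 43/64; 11/16; 3/4; 1 } -> 1371/2048
step 13: add Blue to get BRBRBRBRBBRBB; options L={ 0; 1/2; 5/8; 21/32; 85/128; 171/256; 685/1024; 1371/2048 } R={ 343/512; 43/64; 11/16; 3/4; 1 } -> 2743/4096
step 14: add Blue to get BRBRBRBRBBRBBB; options L={ 0; 1/2; 5/8; 21/32; 85/128; 171/256; 685/1024; 1371/2048; 2743/4096 } R={ 343/512; 43/64; 11/16; 3/4; 1 } -> 5487/8192

5487/8192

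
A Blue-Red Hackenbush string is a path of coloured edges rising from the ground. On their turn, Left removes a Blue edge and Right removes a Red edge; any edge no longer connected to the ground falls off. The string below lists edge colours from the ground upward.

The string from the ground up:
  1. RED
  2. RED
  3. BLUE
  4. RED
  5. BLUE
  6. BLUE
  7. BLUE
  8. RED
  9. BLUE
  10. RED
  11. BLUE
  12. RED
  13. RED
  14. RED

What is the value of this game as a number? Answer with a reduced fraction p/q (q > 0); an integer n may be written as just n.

1 of 14 · R · max L −∞ · min R 0 = -1
2 of 14 · RR · max L −∞ · min R -1 = -2
3 of 14 · RRB · max L -2 · min R -1 = -3/2
4 of 14 · RRBR · max L -2 · min R -3/2 = -7/4
5 of 14 · RRBRB · max L -7/4 · min R -3/2 = -13/8
6 of 14 · RRBRBB · max L -13/8 · min R -3/2 = -25/16
7 of 14 · RRBRBBB · max L -25/16 · min R -3/2 = -49/32
8 of 14 · RRBRBBBR · max L -25/16 · min R -49/32 = -99/64
9 of 14 · RRBRBBBRB · max L -99/64 · min R -49/32 = -197/128
10 of 14 · RRBRBBBRBR · max L -99/64 · min R -197/128 = -395/256
11 of 14 · RRBRBBBRBRB · max L -395/256 · min R -197/128 = -789/512
12 of 14 · RRBRBBBRBRBR · max L -395/256 · min R -789/512 = -1579/1024
13 of 14 · RRBRBBBRBRBRR · max L -395/256 · min R -1579/1024 = -3159/2048
14 of 14 · RRBRBBBRBRBRRR · max L -395/256 · min R -3159/2048 = -6319/4096

-6319/4096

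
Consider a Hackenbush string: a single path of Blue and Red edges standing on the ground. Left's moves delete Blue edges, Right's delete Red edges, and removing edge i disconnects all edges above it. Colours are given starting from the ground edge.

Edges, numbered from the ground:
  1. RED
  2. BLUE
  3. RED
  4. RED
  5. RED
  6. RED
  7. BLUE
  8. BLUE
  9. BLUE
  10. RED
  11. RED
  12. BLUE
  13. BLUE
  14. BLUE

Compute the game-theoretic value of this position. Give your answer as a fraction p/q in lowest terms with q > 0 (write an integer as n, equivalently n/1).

-7729/8192

Build v(s[:k]) for k = 1..14, string s = RED BLUE RED RED RED RED BLUE BLUE BLUE RED RED BLUE BLUE BLUE.
R: Left {  }, Right { 0 } = simplest -1
RB: Left { -1 }, Right { 0 } = simplest -1/2
RBR: Left { -1 }, Right { -1/2,0 } = simplest -3/4
RBRR: Left { -1 }, Right { -3/4,-1/2,0 } = simplest -7/8
RBRRR: Left { -1 }, Right { -7/8,-3/4,-1/2,0 } = simplest -15/16
RBRRRR: Left { -1 }, Right { -15/16,-7/8,-3/4,-1/2,0 } = simplest -31/32
RBRRRRB: Left { -1,-31/32 }, Right { -15/16,-7/8,-3/4,-1/2,0 } = simplest -61/64
RBRRRRBB: Left { -1,-31/32,-61/64 }, Right { -15/16,-7/8,-3/4,-1/2,0 } = simplest -121/128
RBRRRRBBB: Left { -1,-31/32,-61/64,-121/128 }, Right { -15/16,-7/8,-3/4,-1/2,0 } = simplest -241/256
RBRRRRBBBR: Left { -1,-31/32,-61/64,-121/128 }, Right { -241/256,-15/16,-7/8,-3/4,-1/2,0 } = simplest -483/512
RBRRRRBBBRR: Left { -1,-31/32,-61/64,-121/128 }, Right { -483/512,-241/256,-15/16,-7/8,-3/4,-1/2,0 } = simplest -967/1024
RBRRRRBBBRRB: Left { -1,-31/32,-61/64,-121/128,-967/1024 }, Right { -483/512,-241/256,-15/16,-7/8,-3/4,-1/2,0 } = simplest -1933/2048
RBRRRRBBBRRBB: Left { -1,-31/32,-61/64,-121/128,-967/1024,-1933/2048 }, Right { -483/512,-241/256,-15/16,-7/8,-3/4,-1/2,0 } = simplest -3865/4096
RBRRRRBBBRRBBB: Left { -1,-31/32,-61/64,-121/128,-967/1024,-1933/2048,-3865/4096 }, Right { -483/512,-241/256,-15/16,-7/8,-3/4,-1/2,0 } = simplest -7729/8192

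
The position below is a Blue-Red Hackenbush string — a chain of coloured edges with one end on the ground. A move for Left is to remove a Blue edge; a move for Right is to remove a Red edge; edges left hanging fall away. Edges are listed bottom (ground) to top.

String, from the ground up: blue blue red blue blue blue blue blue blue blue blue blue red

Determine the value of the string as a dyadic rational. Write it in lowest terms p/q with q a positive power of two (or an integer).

4093/2048

Build value(s[:k]) for k = 1..13, string s = blue blue red blue blue blue blue blue blue blue blue blue red.
edge 1 of 13 (blue): { 0 | none } => 1
edge 2 of 13 (blue): { 0; 1 | none } => 2
edge 3 of 13 (red): { 0; 1 | 2 } => 3/2
edge 4 of 13 (blue): { 0; 1; 3/2 | 2 } => 7/4
edge 5 of 13 (blue): { 0; 1; 3/2; 7/4 | 2 } => 15/8
edge 6 of 13 (blue): { 0; 1; 3/2; 7/4; 15/8 | 2 } => 31/16
edge 7 of 13 (blue): { 0; 1; 3/2; 7/4; 15/8; 31/16 | 2 } => 63/32
edge 8 of 13 (blue): { 0; 1; 3/2; 7/4; 15/8; 31/16; 63/32 | 2 } => 127/64
edge 9 of 13 (blue): { 0; 1; 3/2; 7/4; 15/8; 31/16; 63/32; 127/64 | 2 } => 255/128
edge 10 of 13 (blue): { 0; 1; 3/2; 7/4; 15/8; 31/16; 63/32; 127/64; 255/128 | 2 } => 511/256
edge 11 of 13 (blue): { 0; 1; 3/2; 7/4; 15/8; 31/16; 63/32; 127/64; 255/128; 511/256 | 2 } => 1023/512
edge 12 of 13 (blue): { 0; 1; 3/2; 7/4; 15/8; 31/16; 63/32; 127/64; 255/128; 511/256; 1023/512 | 2 } => 2047/1024
edge 13 of 13 (red): { 0; 1; 3/2; 7/4; 15/8; 31/16; 63/32; 127/64; 255/128; 511/256; 1023/512 | 2047/1024; 2 } => 4093/2048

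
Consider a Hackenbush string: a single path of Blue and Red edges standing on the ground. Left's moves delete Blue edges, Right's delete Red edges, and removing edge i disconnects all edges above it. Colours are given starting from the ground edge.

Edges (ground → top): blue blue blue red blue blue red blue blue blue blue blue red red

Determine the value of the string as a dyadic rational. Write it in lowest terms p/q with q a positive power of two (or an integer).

5881/2048

edge 1 of 14 (blue): { 0 | ∅ } so 1
edge 2 of 14 (blue): { 0, 1 | ∅ } so 2
edge 3 of 14 (blue): { 0, 1, 2 | ∅ } so 3
edge 4 of 14 (red): { 0, 1, 2 | 3 } so 5/2
edge 5 of 14 (blue): { 0, 1, 2, 5/2 | 3 } so 11/4
edge 6 of 14 (blue): { 0, 1, 2, 5/2, 11/4 | 3 } so 23/8
edge 7 of 14 (red): { 0, 1, 2, 5/2, 11/4 | 23/8, 3 } so 45/16
edge 8 of 14 (blue): { 0, 1, 2, 5/2, 11/4, 45/16 | 23/8, 3 } so 91/32
edge 9 of 14 (blue): { 0, 1, 2, 5/2, 11/4, 45/16, 91/32 | 23/8, 3 } so 183/64
edge 10 of 14 (blue): { 0, 1, 2, 5/2, 11/4, 45/16, 91/32, 183/64 | 23/8, 3 } so 367/128
edge 11 of 14 (blue): { 0, 1, 2, 5/2, 11/4, 45/16, 91/32, 183/64, 367/128 | 23/8, 3 } so 735/256
edge 12 of 14 (blue): { 0, 1, 2, 5/2, 11/4, 45/16, 91/32, 183/64, 367/128, 735/256 | 23/8, 3 } so 1471/512
edge 13 of 14 (red): { 0, 1, 2, 5/2, 11/4, 45/16, 91/32, 183/64, 367/128, 735/256 | 1471/512, 23/8, 3 } so 2941/1024
edge 14 of 14 (red): { 0, 1, 2, 5/2, 11/4, 45/16, 91/32, 183/64, 367/128, 735/256 | 2941/1024, 1471/512, 23/8, 3 } so 5881/2048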